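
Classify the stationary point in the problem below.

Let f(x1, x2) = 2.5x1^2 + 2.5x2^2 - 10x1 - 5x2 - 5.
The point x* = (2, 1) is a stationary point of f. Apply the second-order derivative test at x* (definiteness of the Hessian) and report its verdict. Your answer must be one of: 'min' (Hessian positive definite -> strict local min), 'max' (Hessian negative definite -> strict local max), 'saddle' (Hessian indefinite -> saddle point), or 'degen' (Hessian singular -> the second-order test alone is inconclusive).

Compute the Hessian H = grad^2 f:
  H = [[5, 0], [0, 5]]
Verify stationarity: grad f(x*) = H x* + g = (0, 0).
Eigenvalues of H: 5, 5.
Both eigenvalues > 0, so H is positive definite -> x* is a strict local min.

min


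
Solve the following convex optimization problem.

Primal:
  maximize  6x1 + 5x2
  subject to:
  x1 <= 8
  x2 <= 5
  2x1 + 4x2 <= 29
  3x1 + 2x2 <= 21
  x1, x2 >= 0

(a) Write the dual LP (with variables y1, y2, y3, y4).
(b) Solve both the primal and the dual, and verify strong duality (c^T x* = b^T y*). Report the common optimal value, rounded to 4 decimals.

The standard primal-dual pair for 'max c^T x s.t. A x <= b, x >= 0' is:
  Dual:  min b^T y  s.t.  A^T y >= c,  y >= 0.

So the dual LP is:
  minimize  8y1 + 5y2 + 29y3 + 21y4
  subject to:
    y1 + 2y3 + 3y4 >= 6
    y2 + 4y3 + 2y4 >= 5
    y1, y2, y3, y4 >= 0

Solving the primal: x* = (3.6667, 5).
  primal value c^T x* = 47.
Solving the dual: y* = (0, 1, 0, 2).
  dual value b^T y* = 47.
Strong duality: c^T x* = b^T y*. Confirmed.

47


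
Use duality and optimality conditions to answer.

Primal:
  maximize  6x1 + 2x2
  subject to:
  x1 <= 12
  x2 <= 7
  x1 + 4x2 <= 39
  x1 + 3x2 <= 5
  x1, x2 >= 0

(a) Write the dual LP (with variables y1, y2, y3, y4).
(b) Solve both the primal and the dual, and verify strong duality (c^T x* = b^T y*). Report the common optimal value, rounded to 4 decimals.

The standard primal-dual pair for 'max c^T x s.t. A x <= b, x >= 0' is:
  Dual:  min b^T y  s.t.  A^T y >= c,  y >= 0.

So the dual LP is:
  minimize  12y1 + 7y2 + 39y3 + 5y4
  subject to:
    y1 + y3 + y4 >= 6
    y2 + 4y3 + 3y4 >= 2
    y1, y2, y3, y4 >= 0

Solving the primal: x* = (5, 0).
  primal value c^T x* = 30.
Solving the dual: y* = (0, 0, 0, 6).
  dual value b^T y* = 30.
Strong duality: c^T x* = b^T y*. Confirmed.

30


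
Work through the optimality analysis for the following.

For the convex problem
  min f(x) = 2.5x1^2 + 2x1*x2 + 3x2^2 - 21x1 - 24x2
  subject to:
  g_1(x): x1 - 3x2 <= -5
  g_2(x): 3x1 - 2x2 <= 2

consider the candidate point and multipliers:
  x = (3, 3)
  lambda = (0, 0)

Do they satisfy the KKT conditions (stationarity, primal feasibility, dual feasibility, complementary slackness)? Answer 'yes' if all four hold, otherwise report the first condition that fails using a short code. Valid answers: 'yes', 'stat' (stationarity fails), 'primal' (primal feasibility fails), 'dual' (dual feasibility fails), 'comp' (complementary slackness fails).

Gradient of f: grad f(x) = Q x + c = (0, 0)
Constraint values g_i(x) = a_i^T x - b_i:
  g_1((3, 3)) = -1
  g_2((3, 3)) = 1
Stationarity residual: grad f(x) + sum_i lambda_i a_i = (0, 0)
  -> stationarity OK
Primal feasibility (all g_i <= 0): FAILS
Dual feasibility (all lambda_i >= 0): OK
Complementary slackness (lambda_i * g_i(x) = 0 for all i): OK

Verdict: the first failing condition is primal_feasibility -> primal.

primal


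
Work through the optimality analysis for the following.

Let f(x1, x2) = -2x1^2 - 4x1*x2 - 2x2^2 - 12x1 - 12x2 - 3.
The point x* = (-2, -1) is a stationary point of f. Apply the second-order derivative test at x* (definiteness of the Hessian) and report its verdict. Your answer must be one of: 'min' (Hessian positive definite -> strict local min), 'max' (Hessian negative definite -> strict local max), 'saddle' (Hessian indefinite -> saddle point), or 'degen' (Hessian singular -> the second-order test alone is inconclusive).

Compute the Hessian H = grad^2 f:
  H = [[-4, -4], [-4, -4]]
Verify stationarity: grad f(x*) = H x* + g = (0, 0).
Eigenvalues of H: -8, 0.
H has a zero eigenvalue (singular; negative semidefinite but not definite), so H is neither positive definite, negative definite, nor indefinite. The second-order test alone is inconclusive -> degen.
(Indeed, f is constant along the null direction of H through x*, so x* is not a strict local extremum.)

degen


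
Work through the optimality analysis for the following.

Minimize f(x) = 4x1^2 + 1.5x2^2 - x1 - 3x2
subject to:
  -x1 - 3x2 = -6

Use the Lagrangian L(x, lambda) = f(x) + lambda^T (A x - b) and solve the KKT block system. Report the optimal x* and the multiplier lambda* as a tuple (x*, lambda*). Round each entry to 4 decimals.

Form the Lagrangian:
  L(x, lambda) = (1/2) x^T Q x + c^T x + lambda^T (A x - b)
Stationarity (grad_x L = 0): Q x + c + A^T lambda = 0.
Primal feasibility: A x = b.

This gives the KKT block system:
  [ Q   A^T ] [ x     ]   [-c ]
  [ A    0  ] [ lambda ] = [ b ]

Solving the linear system:
  x*      = (0.24, 1.92)
  lambda* = (0.92)
  f(x*)   = -0.24

x* = (0.24, 1.92), lambda* = (0.92)


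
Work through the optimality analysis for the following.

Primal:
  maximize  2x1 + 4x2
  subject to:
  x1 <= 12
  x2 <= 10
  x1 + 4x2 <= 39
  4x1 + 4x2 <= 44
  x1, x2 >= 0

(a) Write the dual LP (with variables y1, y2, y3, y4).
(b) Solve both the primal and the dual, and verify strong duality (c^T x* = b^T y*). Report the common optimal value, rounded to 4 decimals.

The standard primal-dual pair for 'max c^T x s.t. A x <= b, x >= 0' is:
  Dual:  min b^T y  s.t.  A^T y >= c,  y >= 0.

So the dual LP is:
  minimize  12y1 + 10y2 + 39y3 + 44y4
  subject to:
    y1 + y3 + 4y4 >= 2
    y2 + 4y3 + 4y4 >= 4
    y1, y2, y3, y4 >= 0

Solving the primal: x* = (1.6667, 9.3333).
  primal value c^T x* = 40.6667.
Solving the dual: y* = (0, 0, 0.6667, 0.3333).
  dual value b^T y* = 40.6667.
Strong duality: c^T x* = b^T y*. Confirmed.

40.6667


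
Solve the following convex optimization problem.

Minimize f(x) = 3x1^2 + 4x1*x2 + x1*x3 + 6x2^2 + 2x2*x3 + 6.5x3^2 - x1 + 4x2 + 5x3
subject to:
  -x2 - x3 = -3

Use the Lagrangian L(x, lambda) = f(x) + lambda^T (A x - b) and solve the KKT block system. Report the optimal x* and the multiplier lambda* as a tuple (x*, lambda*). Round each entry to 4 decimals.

Form the Lagrangian:
  L(x, lambda) = (1/2) x^T Q x + c^T x + lambda^T (A x - b)
Stationarity (grad_x L = 0): Q x + c + A^T lambda = 0.
Primal feasibility: A x = b.

This gives the KKT block system:
  [ Q   A^T ] [ x     ]   [-c ]
  [ A    0  ] [ lambda ] = [ b ]

Solving the linear system:
  x*      = (-1.2308, 1.7949, 1.2051)
  lambda* = (23.0256)
  f(x*)   = 41.7564

x* = (-1.2308, 1.7949, 1.2051), lambda* = (23.0256)


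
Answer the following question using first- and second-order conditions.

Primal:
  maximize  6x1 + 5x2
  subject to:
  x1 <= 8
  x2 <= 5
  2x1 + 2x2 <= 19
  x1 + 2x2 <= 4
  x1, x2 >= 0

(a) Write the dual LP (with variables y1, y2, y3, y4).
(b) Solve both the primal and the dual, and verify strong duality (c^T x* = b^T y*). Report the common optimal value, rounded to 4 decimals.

The standard primal-dual pair for 'max c^T x s.t. A x <= b, x >= 0' is:
  Dual:  min b^T y  s.t.  A^T y >= c,  y >= 0.

So the dual LP is:
  minimize  8y1 + 5y2 + 19y3 + 4y4
  subject to:
    y1 + 2y3 + y4 >= 6
    y2 + 2y3 + 2y4 >= 5
    y1, y2, y3, y4 >= 0

Solving the primal: x* = (4, 0).
  primal value c^T x* = 24.
Solving the dual: y* = (0, 0, 0, 6).
  dual value b^T y* = 24.
Strong duality: c^T x* = b^T y*. Confirmed.

24


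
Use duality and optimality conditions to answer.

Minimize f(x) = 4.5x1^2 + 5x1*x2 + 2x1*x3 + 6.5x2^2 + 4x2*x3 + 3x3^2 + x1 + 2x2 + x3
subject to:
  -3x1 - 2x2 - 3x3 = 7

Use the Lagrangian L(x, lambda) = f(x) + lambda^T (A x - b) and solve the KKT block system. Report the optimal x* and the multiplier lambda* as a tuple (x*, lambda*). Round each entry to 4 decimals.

Form the Lagrangian:
  L(x, lambda) = (1/2) x^T Q x + c^T x + lambda^T (A x - b)
Stationarity (grad_x L = 0): Q x + c + A^T lambda = 0.
Primal feasibility: A x = b.

This gives the KKT block system:
  [ Q   A^T ] [ x     ]   [-c ]
  [ A    0  ] [ lambda ] = [ b ]

Solving the linear system:
  x*      = (-0.9135, 0.1951, -1.5499)
  lambda* = (-3.1153)
  f(x*)   = 9.867

x* = (-0.9135, 0.1951, -1.5499), lambda* = (-3.1153)


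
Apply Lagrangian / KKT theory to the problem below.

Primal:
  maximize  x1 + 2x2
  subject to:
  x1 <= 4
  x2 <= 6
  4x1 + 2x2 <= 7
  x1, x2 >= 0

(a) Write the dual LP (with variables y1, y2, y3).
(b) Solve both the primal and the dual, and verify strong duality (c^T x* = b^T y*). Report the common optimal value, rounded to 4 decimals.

The standard primal-dual pair for 'max c^T x s.t. A x <= b, x >= 0' is:
  Dual:  min b^T y  s.t.  A^T y >= c,  y >= 0.

So the dual LP is:
  minimize  4y1 + 6y2 + 7y3
  subject to:
    y1 + 4y3 >= 1
    y2 + 2y3 >= 2
    y1, y2, y3 >= 0

Solving the primal: x* = (0, 3.5).
  primal value c^T x* = 7.
Solving the dual: y* = (0, 0, 1).
  dual value b^T y* = 7.
Strong duality: c^T x* = b^T y*. Confirmed.

7


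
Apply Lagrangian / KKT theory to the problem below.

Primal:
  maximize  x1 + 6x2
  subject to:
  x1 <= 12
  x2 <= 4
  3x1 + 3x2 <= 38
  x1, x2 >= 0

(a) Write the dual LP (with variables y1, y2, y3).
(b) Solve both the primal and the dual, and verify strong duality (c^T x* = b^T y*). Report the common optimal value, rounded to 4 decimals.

The standard primal-dual pair for 'max c^T x s.t. A x <= b, x >= 0' is:
  Dual:  min b^T y  s.t.  A^T y >= c,  y >= 0.

So the dual LP is:
  minimize  12y1 + 4y2 + 38y3
  subject to:
    y1 + 3y3 >= 1
    y2 + 3y3 >= 6
    y1, y2, y3 >= 0

Solving the primal: x* = (8.6667, 4).
  primal value c^T x* = 32.6667.
Solving the dual: y* = (0, 5, 0.3333).
  dual value b^T y* = 32.6667.
Strong duality: c^T x* = b^T y*. Confirmed.

32.6667


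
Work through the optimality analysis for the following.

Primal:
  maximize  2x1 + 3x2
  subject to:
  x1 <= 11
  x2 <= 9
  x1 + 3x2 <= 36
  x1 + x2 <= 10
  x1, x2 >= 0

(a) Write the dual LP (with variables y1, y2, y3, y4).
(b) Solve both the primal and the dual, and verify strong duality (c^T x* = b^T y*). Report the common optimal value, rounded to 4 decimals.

The standard primal-dual pair for 'max c^T x s.t. A x <= b, x >= 0' is:
  Dual:  min b^T y  s.t.  A^T y >= c,  y >= 0.

So the dual LP is:
  minimize  11y1 + 9y2 + 36y3 + 10y4
  subject to:
    y1 + y3 + y4 >= 2
    y2 + 3y3 + y4 >= 3
    y1, y2, y3, y4 >= 0

Solving the primal: x* = (1, 9).
  primal value c^T x* = 29.
Solving the dual: y* = (0, 1, 0, 2).
  dual value b^T y* = 29.
Strong duality: c^T x* = b^T y*. Confirmed.

29


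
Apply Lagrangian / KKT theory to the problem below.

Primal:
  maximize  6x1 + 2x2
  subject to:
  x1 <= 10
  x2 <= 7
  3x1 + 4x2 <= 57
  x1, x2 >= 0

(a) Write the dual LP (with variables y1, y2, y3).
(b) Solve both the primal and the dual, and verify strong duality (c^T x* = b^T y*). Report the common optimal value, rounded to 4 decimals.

The standard primal-dual pair for 'max c^T x s.t. A x <= b, x >= 0' is:
  Dual:  min b^T y  s.t.  A^T y >= c,  y >= 0.

So the dual LP is:
  minimize  10y1 + 7y2 + 57y3
  subject to:
    y1 + 3y3 >= 6
    y2 + 4y3 >= 2
    y1, y2, y3 >= 0

Solving the primal: x* = (10, 6.75).
  primal value c^T x* = 73.5.
Solving the dual: y* = (4.5, 0, 0.5).
  dual value b^T y* = 73.5.
Strong duality: c^T x* = b^T y*. Confirmed.

73.5


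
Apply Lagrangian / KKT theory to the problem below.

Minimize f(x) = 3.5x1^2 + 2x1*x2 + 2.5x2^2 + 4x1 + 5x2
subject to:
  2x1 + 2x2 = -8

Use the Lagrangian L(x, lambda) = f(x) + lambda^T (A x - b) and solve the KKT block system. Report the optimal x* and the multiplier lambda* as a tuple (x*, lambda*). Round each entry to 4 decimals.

Form the Lagrangian:
  L(x, lambda) = (1/2) x^T Q x + c^T x + lambda^T (A x - b)
Stationarity (grad_x L = 0): Q x + c + A^T lambda = 0.
Primal feasibility: A x = b.

This gives the KKT block system:
  [ Q   A^T ] [ x     ]   [-c ]
  [ A    0  ] [ lambda ] = [ b ]

Solving the linear system:
  x*      = (-1.375, -2.625)
  lambda* = (5.4375)
  f(x*)   = 12.4375

x* = (-1.375, -2.625), lambda* = (5.4375)


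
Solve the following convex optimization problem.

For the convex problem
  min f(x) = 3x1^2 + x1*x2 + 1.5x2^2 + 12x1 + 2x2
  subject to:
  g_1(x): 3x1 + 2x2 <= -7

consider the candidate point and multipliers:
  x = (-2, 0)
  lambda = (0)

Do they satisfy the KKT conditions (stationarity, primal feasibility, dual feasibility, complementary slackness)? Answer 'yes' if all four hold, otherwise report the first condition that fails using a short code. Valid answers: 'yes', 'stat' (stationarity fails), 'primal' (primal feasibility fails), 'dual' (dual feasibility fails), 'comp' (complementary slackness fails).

Gradient of f: grad f(x) = Q x + c = (0, 0)
Constraint values g_i(x) = a_i^T x - b_i:
  g_1((-2, 0)) = 1
Stationarity residual: grad f(x) + sum_i lambda_i a_i = (0, 0)
  -> stationarity OK
Primal feasibility (all g_i <= 0): FAILS
Dual feasibility (all lambda_i >= 0): OK
Complementary slackness (lambda_i * g_i(x) = 0 for all i): OK

Verdict: the first failing condition is primal_feasibility -> primal.

primal


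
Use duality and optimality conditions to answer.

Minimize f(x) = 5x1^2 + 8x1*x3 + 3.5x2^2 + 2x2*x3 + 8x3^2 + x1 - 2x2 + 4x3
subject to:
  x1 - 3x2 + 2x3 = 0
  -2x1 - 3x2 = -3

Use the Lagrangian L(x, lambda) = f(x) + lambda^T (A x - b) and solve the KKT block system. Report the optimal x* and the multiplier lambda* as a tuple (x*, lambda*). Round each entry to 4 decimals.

Form the Lagrangian:
  L(x, lambda) = (1/2) x^T Q x + c^T x + lambda^T (A x - b)
Stationarity (grad_x L = 0): Q x + c + A^T lambda = 0.
Primal feasibility: A x = b.

This gives the KKT block system:
  [ Q   A^T ] [ x     ]   [-c ]
  [ A    0  ] [ lambda ] = [ b ]

Solving the linear system:
  x*      = (1.2824, 0.145, -0.4237)
  lambda* = (-3.8855, 3.2748)
  f(x*)   = 4.5611

x* = (1.2824, 0.145, -0.4237), lambda* = (-3.8855, 3.2748)


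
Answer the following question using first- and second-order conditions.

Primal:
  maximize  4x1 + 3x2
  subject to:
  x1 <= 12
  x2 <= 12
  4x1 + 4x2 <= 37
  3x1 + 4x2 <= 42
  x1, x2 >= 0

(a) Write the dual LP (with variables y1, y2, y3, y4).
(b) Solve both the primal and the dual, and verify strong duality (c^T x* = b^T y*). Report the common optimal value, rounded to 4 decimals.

The standard primal-dual pair for 'max c^T x s.t. A x <= b, x >= 0' is:
  Dual:  min b^T y  s.t.  A^T y >= c,  y >= 0.

So the dual LP is:
  minimize  12y1 + 12y2 + 37y3 + 42y4
  subject to:
    y1 + 4y3 + 3y4 >= 4
    y2 + 4y3 + 4y4 >= 3
    y1, y2, y3, y4 >= 0

Solving the primal: x* = (9.25, 0).
  primal value c^T x* = 37.
Solving the dual: y* = (0, 0, 1, 0).
  dual value b^T y* = 37.
Strong duality: c^T x* = b^T y*. Confirmed.

37


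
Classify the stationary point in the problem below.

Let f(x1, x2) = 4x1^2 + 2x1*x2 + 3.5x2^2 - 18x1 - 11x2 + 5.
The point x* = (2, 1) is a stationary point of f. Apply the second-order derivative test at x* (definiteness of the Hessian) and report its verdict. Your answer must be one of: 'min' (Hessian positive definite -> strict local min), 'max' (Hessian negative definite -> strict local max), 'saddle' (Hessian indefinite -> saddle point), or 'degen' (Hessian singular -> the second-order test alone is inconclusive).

Compute the Hessian H = grad^2 f:
  H = [[8, 2], [2, 7]]
Verify stationarity: grad f(x*) = H x* + g = (0, 0).
Eigenvalues of H: 5.4384, 9.5616.
Both eigenvalues > 0, so H is positive definite -> x* is a strict local min.

min


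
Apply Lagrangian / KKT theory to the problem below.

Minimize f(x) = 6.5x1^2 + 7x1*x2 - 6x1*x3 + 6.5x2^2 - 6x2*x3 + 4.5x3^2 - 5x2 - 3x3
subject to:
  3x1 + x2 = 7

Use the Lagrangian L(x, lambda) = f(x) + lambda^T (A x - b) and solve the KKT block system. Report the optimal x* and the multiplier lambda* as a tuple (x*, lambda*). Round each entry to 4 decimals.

Form the Lagrangian:
  L(x, lambda) = (1/2) x^T Q x + c^T x + lambda^T (A x - b)
Stationarity (grad_x L = 0): Q x + c + A^T lambda = 0.
Primal feasibility: A x = b.

This gives the KKT block system:
  [ Q   A^T ] [ x     ]   [-c ]
  [ A    0  ] [ lambda ] = [ b ]

Solving the linear system:
  x*      = (2.0694, 0.7917, 2.2407)
  lambda* = (-6.3333)
  f(x*)   = 16.8264

x* = (2.0694, 0.7917, 2.2407), lambda* = (-6.3333)


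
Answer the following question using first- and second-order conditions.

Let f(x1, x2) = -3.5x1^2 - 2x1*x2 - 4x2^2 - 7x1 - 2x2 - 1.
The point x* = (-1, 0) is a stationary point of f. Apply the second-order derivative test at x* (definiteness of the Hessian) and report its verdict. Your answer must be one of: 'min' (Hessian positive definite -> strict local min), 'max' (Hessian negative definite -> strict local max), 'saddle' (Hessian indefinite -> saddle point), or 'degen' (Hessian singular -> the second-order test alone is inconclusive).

Compute the Hessian H = grad^2 f:
  H = [[-7, -2], [-2, -8]]
Verify stationarity: grad f(x*) = H x* + g = (0, 0).
Eigenvalues of H: -9.5616, -5.4384.
Both eigenvalues < 0, so H is negative definite -> x* is a strict local max.

max


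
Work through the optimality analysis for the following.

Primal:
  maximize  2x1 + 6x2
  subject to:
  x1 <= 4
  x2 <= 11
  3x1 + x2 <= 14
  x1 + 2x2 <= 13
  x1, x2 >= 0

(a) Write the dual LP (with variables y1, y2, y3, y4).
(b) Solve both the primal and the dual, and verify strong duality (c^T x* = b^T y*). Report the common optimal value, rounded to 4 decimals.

The standard primal-dual pair for 'max c^T x s.t. A x <= b, x >= 0' is:
  Dual:  min b^T y  s.t.  A^T y >= c,  y >= 0.

So the dual LP is:
  minimize  4y1 + 11y2 + 14y3 + 13y4
  subject to:
    y1 + 3y3 + y4 >= 2
    y2 + y3 + 2y4 >= 6
    y1, y2, y3, y4 >= 0

Solving the primal: x* = (0, 6.5).
  primal value c^T x* = 39.
Solving the dual: y* = (0, 0, 0, 3).
  dual value b^T y* = 39.
Strong duality: c^T x* = b^T y*. Confirmed.

39


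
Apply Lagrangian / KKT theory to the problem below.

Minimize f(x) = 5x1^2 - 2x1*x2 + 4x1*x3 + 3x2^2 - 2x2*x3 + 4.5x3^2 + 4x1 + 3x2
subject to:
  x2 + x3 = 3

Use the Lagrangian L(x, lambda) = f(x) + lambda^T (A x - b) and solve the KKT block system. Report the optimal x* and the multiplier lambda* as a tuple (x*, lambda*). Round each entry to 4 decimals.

Form the Lagrangian:
  L(x, lambda) = (1/2) x^T Q x + c^T x + lambda^T (A x - b)
Stationarity (grad_x L = 0): Q x + c + A^T lambda = 0.
Primal feasibility: A x = b.

This gives the KKT block system:
  [ Q   A^T ] [ x     ]   [-c ]
  [ A    0  ] [ lambda ] = [ b ]

Solving the linear system:
  x*      = (-0.8052, 1.3247, 1.6753)
  lambda* = (-9.2078)
  f(x*)   = 14.1883

x* = (-0.8052, 1.3247, 1.6753), lambda* = (-9.2078)


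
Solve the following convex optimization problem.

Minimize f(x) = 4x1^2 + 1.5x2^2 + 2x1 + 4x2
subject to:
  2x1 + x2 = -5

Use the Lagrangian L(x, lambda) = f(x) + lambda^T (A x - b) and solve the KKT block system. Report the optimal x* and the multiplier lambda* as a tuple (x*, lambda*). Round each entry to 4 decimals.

Form the Lagrangian:
  L(x, lambda) = (1/2) x^T Q x + c^T x + lambda^T (A x - b)
Stationarity (grad_x L = 0): Q x + c + A^T lambda = 0.
Primal feasibility: A x = b.

This gives the KKT block system:
  [ Q   A^T ] [ x     ]   [-c ]
  [ A    0  ] [ lambda ] = [ b ]

Solving the linear system:
  x*      = (-1.2, -2.6)
  lambda* = (3.8)
  f(x*)   = 3.1

x* = (-1.2, -2.6), lambda* = (3.8)


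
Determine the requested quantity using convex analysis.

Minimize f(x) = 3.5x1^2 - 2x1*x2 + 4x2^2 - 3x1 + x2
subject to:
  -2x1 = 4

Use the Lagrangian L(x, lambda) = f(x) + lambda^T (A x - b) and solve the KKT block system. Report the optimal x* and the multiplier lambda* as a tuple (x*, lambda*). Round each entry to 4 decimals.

Form the Lagrangian:
  L(x, lambda) = (1/2) x^T Q x + c^T x + lambda^T (A x - b)
Stationarity (grad_x L = 0): Q x + c + A^T lambda = 0.
Primal feasibility: A x = b.

This gives the KKT block system:
  [ Q   A^T ] [ x     ]   [-c ]
  [ A    0  ] [ lambda ] = [ b ]

Solving the linear system:
  x*      = (-2, -0.625)
  lambda* = (-7.875)
  f(x*)   = 18.4375

x* = (-2, -0.625), lambda* = (-7.875)


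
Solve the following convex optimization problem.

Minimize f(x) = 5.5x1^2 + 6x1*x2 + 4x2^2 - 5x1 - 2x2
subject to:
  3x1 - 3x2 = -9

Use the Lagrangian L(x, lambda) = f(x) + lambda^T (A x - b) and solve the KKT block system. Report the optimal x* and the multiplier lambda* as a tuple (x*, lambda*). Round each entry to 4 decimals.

Form the Lagrangian:
  L(x, lambda) = (1/2) x^T Q x + c^T x + lambda^T (A x - b)
Stationarity (grad_x L = 0): Q x + c + A^T lambda = 0.
Primal feasibility: A x = b.

This gives the KKT block system:
  [ Q   A^T ] [ x     ]   [-c ]
  [ A    0  ] [ lambda ] = [ b ]

Solving the linear system:
  x*      = (-1.129, 1.871)
  lambda* = (2.0645)
  f(x*)   = 10.2419

x* = (-1.129, 1.871), lambda* = (2.0645)


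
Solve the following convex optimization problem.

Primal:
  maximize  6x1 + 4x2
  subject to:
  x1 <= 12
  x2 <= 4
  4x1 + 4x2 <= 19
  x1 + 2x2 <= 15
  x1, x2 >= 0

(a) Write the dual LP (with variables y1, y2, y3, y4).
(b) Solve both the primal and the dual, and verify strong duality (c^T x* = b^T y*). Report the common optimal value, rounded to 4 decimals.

The standard primal-dual pair for 'max c^T x s.t. A x <= b, x >= 0' is:
  Dual:  min b^T y  s.t.  A^T y >= c,  y >= 0.

So the dual LP is:
  minimize  12y1 + 4y2 + 19y3 + 15y4
  subject to:
    y1 + 4y3 + y4 >= 6
    y2 + 4y3 + 2y4 >= 4
    y1, y2, y3, y4 >= 0

Solving the primal: x* = (4.75, 0).
  primal value c^T x* = 28.5.
Solving the dual: y* = (0, 0, 1.5, 0).
  dual value b^T y* = 28.5.
Strong duality: c^T x* = b^T y*. Confirmed.

28.5


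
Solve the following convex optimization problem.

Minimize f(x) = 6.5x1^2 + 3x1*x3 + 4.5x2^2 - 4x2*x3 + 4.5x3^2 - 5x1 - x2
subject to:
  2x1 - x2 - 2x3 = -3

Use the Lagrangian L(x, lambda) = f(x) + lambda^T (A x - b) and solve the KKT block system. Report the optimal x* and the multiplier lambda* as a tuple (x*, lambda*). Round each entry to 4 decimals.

Form the Lagrangian:
  L(x, lambda) = (1/2) x^T Q x + c^T x + lambda^T (A x - b)
Stationarity (grad_x L = 0): Q x + c + A^T lambda = 0.
Primal feasibility: A x = b.

This gives the KKT block system:
  [ Q   A^T ] [ x     ]   [-c ]
  [ A    0  ] [ lambda ] = [ b ]

Solving the linear system:
  x*      = (-0.1858, 0.7798, 0.9243)
  lambda* = (2.3211)
  f(x*)   = 3.5562

x* = (-0.1858, 0.7798, 0.9243), lambda* = (2.3211)


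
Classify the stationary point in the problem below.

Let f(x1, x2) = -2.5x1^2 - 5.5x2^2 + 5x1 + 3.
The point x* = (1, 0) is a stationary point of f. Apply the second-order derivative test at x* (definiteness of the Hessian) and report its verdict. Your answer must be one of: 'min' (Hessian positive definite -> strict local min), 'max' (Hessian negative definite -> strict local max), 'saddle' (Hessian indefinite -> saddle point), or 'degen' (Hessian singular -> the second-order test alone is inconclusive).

Compute the Hessian H = grad^2 f:
  H = [[-5, 0], [0, -11]]
Verify stationarity: grad f(x*) = H x* + g = (0, 0).
Eigenvalues of H: -11, -5.
Both eigenvalues < 0, so H is negative definite -> x* is a strict local max.

max


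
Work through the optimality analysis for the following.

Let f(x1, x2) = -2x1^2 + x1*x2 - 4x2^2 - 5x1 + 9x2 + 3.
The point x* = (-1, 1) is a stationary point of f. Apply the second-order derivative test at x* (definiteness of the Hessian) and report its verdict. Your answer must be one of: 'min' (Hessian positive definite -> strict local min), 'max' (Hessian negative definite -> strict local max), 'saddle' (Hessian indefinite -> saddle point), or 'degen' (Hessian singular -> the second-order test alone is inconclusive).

Compute the Hessian H = grad^2 f:
  H = [[-4, 1], [1, -8]]
Verify stationarity: grad f(x*) = H x* + g = (0, 0).
Eigenvalues of H: -8.2361, -3.7639.
Both eigenvalues < 0, so H is negative definite -> x* is a strict local max.

max


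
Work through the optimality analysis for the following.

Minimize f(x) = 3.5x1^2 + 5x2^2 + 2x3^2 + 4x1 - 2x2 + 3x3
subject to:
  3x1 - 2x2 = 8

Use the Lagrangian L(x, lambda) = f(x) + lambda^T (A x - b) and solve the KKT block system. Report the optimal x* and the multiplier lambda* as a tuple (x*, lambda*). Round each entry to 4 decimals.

Form the Lagrangian:
  L(x, lambda) = (1/2) x^T Q x + c^T x + lambda^T (A x - b)
Stationarity (grad_x L = 0): Q x + c + A^T lambda = 0.
Primal feasibility: A x = b.

This gives the KKT block system:
  [ Q   A^T ] [ x     ]   [-c ]
  [ A    0  ] [ lambda ] = [ b ]

Solving the linear system:
  x*      = (2, -1, -0.75)
  lambda* = (-6)
  f(x*)   = 27.875

x* = (2, -1, -0.75), lambda* = (-6)


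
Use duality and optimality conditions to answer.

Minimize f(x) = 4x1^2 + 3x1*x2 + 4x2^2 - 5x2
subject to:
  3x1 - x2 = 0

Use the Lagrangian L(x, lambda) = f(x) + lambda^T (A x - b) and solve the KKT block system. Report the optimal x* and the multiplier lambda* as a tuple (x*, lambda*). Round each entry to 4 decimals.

Form the Lagrangian:
  L(x, lambda) = (1/2) x^T Q x + c^T x + lambda^T (A x - b)
Stationarity (grad_x L = 0): Q x + c + A^T lambda = 0.
Primal feasibility: A x = b.

This gives the KKT block system:
  [ Q   A^T ] [ x     ]   [-c ]
  [ A    0  ] [ lambda ] = [ b ]

Solving the linear system:
  x*      = (0.1531, 0.4592)
  lambda* = (-0.8673)
  f(x*)   = -1.148

x* = (0.1531, 0.4592), lambda* = (-0.8673)


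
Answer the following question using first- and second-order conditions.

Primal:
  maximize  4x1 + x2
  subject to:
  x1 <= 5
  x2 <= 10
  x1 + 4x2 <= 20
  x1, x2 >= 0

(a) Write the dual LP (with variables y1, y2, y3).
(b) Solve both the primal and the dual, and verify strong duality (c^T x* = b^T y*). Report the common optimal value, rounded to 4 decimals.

The standard primal-dual pair for 'max c^T x s.t. A x <= b, x >= 0' is:
  Dual:  min b^T y  s.t.  A^T y >= c,  y >= 0.

So the dual LP is:
  minimize  5y1 + 10y2 + 20y3
  subject to:
    y1 + y3 >= 4
    y2 + 4y3 >= 1
    y1, y2, y3 >= 0

Solving the primal: x* = (5, 3.75).
  primal value c^T x* = 23.75.
Solving the dual: y* = (3.75, 0, 0.25).
  dual value b^T y* = 23.75.
Strong duality: c^T x* = b^T y*. Confirmed.

23.75


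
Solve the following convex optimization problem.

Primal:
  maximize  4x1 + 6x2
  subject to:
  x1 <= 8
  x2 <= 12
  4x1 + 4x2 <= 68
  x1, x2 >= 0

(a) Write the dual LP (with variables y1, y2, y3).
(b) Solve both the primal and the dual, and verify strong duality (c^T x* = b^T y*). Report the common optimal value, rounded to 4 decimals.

The standard primal-dual pair for 'max c^T x s.t. A x <= b, x >= 0' is:
  Dual:  min b^T y  s.t.  A^T y >= c,  y >= 0.

So the dual LP is:
  minimize  8y1 + 12y2 + 68y3
  subject to:
    y1 + 4y3 >= 4
    y2 + 4y3 >= 6
    y1, y2, y3 >= 0

Solving the primal: x* = (5, 12).
  primal value c^T x* = 92.
Solving the dual: y* = (0, 2, 1).
  dual value b^T y* = 92.
Strong duality: c^T x* = b^T y*. Confirmed.

92


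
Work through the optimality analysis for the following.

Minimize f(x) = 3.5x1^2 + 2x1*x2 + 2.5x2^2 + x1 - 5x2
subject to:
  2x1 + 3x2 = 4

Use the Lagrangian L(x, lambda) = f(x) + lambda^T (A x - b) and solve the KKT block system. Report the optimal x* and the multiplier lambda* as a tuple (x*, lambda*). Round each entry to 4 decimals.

Form the Lagrangian:
  L(x, lambda) = (1/2) x^T Q x + c^T x + lambda^T (A x - b)
Stationarity (grad_x L = 0): Q x + c + A^T lambda = 0.
Primal feasibility: A x = b.

This gives the KKT block system:
  [ Q   A^T ] [ x     ]   [-c ]
  [ A    0  ] [ lambda ] = [ b ]

Solving the linear system:
  x*      = (-0.3898, 1.5932)
  lambda* = (-0.7288)
  f(x*)   = -2.7203

x* = (-0.3898, 1.5932), lambda* = (-0.7288)


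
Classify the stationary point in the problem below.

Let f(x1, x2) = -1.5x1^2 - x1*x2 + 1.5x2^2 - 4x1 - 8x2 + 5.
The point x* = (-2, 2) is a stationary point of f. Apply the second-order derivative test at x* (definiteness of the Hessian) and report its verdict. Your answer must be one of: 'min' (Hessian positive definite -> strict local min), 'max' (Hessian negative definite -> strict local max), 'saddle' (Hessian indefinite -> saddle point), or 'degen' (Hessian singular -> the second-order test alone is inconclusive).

Compute the Hessian H = grad^2 f:
  H = [[-3, -1], [-1, 3]]
Verify stationarity: grad f(x*) = H x* + g = (0, 0).
Eigenvalues of H: -3.1623, 3.1623.
Eigenvalues have mixed signs, so H is indefinite -> x* is a saddle point.

saddle


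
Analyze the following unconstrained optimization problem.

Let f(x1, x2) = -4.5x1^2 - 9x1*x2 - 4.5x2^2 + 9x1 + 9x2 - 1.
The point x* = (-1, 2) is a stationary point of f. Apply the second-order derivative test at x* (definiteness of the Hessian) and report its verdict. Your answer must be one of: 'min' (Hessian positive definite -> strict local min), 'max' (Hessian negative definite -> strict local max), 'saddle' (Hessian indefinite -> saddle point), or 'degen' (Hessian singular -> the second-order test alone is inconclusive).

Compute the Hessian H = grad^2 f:
  H = [[-9, -9], [-9, -9]]
Verify stationarity: grad f(x*) = H x* + g = (0, 0).
Eigenvalues of H: -18, 0.
H has a zero eigenvalue (singular; negative semidefinite but not definite), so H is neither positive definite, negative definite, nor indefinite. The second-order test alone is inconclusive -> degen.
(Indeed, f is constant along the null direction of H through x*, so x* is not a strict local extremum.)

degen


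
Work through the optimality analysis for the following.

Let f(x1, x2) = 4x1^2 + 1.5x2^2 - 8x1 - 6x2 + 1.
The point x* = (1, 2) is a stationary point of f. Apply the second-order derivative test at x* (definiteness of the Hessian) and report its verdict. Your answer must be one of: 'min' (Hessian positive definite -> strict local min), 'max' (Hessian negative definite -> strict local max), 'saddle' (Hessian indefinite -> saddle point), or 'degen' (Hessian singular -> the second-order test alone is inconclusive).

Compute the Hessian H = grad^2 f:
  H = [[8, 0], [0, 3]]
Verify stationarity: grad f(x*) = H x* + g = (0, 0).
Eigenvalues of H: 3, 8.
Both eigenvalues > 0, so H is positive definite -> x* is a strict local min.

min


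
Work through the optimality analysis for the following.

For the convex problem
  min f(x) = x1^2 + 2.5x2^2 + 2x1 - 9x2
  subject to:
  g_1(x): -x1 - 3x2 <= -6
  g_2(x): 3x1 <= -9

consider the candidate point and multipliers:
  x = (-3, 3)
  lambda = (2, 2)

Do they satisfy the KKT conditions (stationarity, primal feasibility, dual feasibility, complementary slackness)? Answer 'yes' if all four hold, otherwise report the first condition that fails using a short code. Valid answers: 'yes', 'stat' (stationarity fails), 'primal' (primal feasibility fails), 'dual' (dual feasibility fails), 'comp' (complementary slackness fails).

Gradient of f: grad f(x) = Q x + c = (-4, 6)
Constraint values g_i(x) = a_i^T x - b_i:
  g_1((-3, 3)) = 0
  g_2((-3, 3)) = 0
Stationarity residual: grad f(x) + sum_i lambda_i a_i = (0, 0)
  -> stationarity OK
Primal feasibility (all g_i <= 0): OK
Dual feasibility (all lambda_i >= 0): OK
Complementary slackness (lambda_i * g_i(x) = 0 for all i): OK

Verdict: yes, KKT holds.

yes


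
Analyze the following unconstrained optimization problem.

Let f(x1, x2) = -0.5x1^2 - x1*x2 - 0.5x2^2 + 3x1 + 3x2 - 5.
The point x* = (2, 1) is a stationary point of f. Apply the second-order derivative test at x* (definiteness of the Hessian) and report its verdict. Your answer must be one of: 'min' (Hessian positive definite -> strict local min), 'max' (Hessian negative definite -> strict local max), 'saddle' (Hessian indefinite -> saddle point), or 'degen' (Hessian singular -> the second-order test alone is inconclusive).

Compute the Hessian H = grad^2 f:
  H = [[-1, -1], [-1, -1]]
Verify stationarity: grad f(x*) = H x* + g = (0, 0).
Eigenvalues of H: -2, 0.
H has a zero eigenvalue (singular; negative semidefinite but not definite), so H is neither positive definite, negative definite, nor indefinite. The second-order test alone is inconclusive -> degen.
(Indeed, f is constant along the null direction of H through x*, so x* is not a strict local extremum.)

degen


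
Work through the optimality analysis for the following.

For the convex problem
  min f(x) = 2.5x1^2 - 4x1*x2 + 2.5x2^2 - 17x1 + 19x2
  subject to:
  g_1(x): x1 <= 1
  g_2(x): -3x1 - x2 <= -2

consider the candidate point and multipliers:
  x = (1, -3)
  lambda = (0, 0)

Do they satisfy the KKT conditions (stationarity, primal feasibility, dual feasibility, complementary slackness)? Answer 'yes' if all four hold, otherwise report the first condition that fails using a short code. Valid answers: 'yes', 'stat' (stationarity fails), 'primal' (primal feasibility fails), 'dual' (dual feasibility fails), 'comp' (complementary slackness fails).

Gradient of f: grad f(x) = Q x + c = (0, 0)
Constraint values g_i(x) = a_i^T x - b_i:
  g_1((1, -3)) = 0
  g_2((1, -3)) = 2
Stationarity residual: grad f(x) + sum_i lambda_i a_i = (0, 0)
  -> stationarity OK
Primal feasibility (all g_i <= 0): FAILS
Dual feasibility (all lambda_i >= 0): OK
Complementary slackness (lambda_i * g_i(x) = 0 for all i): OK

Verdict: the first failing condition is primal_feasibility -> primal.

primal


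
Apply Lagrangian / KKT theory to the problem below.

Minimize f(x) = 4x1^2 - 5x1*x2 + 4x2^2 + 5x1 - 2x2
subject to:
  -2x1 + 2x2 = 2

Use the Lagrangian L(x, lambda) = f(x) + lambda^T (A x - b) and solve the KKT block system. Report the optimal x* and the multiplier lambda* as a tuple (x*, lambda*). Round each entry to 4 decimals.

Form the Lagrangian:
  L(x, lambda) = (1/2) x^T Q x + c^T x + lambda^T (A x - b)
Stationarity (grad_x L = 0): Q x + c + A^T lambda = 0.
Primal feasibility: A x = b.

This gives the KKT block system:
  [ Q   A^T ] [ x     ]   [-c ]
  [ A    0  ] [ lambda ] = [ b ]

Solving the linear system:
  x*      = (-1, 0)
  lambda* = (-1.5)
  f(x*)   = -1

x* = (-1, 0), lambda* = (-1.5)


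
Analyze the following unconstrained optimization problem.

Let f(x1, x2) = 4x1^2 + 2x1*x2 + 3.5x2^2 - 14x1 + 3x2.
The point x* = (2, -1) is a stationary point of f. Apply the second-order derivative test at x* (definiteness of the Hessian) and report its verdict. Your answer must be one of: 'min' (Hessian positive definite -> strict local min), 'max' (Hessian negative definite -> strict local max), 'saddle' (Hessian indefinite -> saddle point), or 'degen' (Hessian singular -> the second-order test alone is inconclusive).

Compute the Hessian H = grad^2 f:
  H = [[8, 2], [2, 7]]
Verify stationarity: grad f(x*) = H x* + g = (0, 0).
Eigenvalues of H: 5.4384, 9.5616.
Both eigenvalues > 0, so H is positive definite -> x* is a strict local min.

min


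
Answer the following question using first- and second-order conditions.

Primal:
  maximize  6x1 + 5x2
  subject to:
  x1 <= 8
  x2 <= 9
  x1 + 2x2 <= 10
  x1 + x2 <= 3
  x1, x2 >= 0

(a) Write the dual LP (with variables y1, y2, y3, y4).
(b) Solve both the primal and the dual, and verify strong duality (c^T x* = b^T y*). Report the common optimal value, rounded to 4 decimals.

The standard primal-dual pair for 'max c^T x s.t. A x <= b, x >= 0' is:
  Dual:  min b^T y  s.t.  A^T y >= c,  y >= 0.

So the dual LP is:
  minimize  8y1 + 9y2 + 10y3 + 3y4
  subject to:
    y1 + y3 + y4 >= 6
    y2 + 2y3 + y4 >= 5
    y1, y2, y3, y4 >= 0

Solving the primal: x* = (3, 0).
  primal value c^T x* = 18.
Solving the dual: y* = (0, 0, 0, 6).
  dual value b^T y* = 18.
Strong duality: c^T x* = b^T y*. Confirmed.

18


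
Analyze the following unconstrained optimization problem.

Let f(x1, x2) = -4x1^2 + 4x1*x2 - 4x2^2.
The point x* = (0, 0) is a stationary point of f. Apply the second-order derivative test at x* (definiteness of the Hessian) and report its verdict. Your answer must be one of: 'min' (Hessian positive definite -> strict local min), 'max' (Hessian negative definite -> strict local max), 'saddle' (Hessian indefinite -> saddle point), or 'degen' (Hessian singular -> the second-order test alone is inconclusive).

Compute the Hessian H = grad^2 f:
  H = [[-8, 4], [4, -8]]
Verify stationarity: grad f(x*) = H x* + g = (0, 0).
Eigenvalues of H: -12, -4.
Both eigenvalues < 0, so H is negative definite -> x* is a strict local max.

max


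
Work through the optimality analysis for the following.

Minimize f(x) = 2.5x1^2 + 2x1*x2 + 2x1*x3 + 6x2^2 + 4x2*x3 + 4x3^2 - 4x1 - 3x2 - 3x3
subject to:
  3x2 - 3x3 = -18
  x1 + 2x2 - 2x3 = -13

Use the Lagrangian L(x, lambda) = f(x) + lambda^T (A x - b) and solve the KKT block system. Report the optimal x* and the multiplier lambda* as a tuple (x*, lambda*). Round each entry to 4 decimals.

Form the Lagrangian:
  L(x, lambda) = (1/2) x^T Q x + c^T x + lambda^T (A x - b)
Stationarity (grad_x L = 0): Q x + c + A^T lambda = 0.
Primal feasibility: A x = b.

This gives the KKT block system:
  [ Q   A^T ] [ x     ]   [-c ]
  [ A    0  ] [ lambda ] = [ b ]

Solving the linear system:
  x*      = (-1, -2.2143, 3.7857)
  lambda* = (1.5714, 5.8571)
  f(x*)   = 51.8571

x* = (-1, -2.2143, 3.7857), lambda* = (1.5714, 5.8571)


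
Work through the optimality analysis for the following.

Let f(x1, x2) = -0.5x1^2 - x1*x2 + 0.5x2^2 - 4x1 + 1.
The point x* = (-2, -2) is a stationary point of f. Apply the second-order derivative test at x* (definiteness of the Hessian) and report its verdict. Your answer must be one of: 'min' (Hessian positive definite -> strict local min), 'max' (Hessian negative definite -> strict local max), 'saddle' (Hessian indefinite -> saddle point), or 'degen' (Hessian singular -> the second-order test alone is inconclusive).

Compute the Hessian H = grad^2 f:
  H = [[-1, -1], [-1, 1]]
Verify stationarity: grad f(x*) = H x* + g = (0, 0).
Eigenvalues of H: -1.4142, 1.4142.
Eigenvalues have mixed signs, so H is indefinite -> x* is a saddle point.

saddle


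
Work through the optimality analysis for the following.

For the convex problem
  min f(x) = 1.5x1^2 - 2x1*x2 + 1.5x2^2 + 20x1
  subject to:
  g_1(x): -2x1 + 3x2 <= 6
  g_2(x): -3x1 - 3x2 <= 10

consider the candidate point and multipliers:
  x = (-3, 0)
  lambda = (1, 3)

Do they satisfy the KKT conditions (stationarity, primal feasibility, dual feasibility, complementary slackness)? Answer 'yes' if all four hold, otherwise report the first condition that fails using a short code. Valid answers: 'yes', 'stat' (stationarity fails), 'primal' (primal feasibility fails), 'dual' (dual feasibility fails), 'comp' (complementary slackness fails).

Gradient of f: grad f(x) = Q x + c = (11, 6)
Constraint values g_i(x) = a_i^T x - b_i:
  g_1((-3, 0)) = 0
  g_2((-3, 0)) = -1
Stationarity residual: grad f(x) + sum_i lambda_i a_i = (0, 0)
  -> stationarity OK
Primal feasibility (all g_i <= 0): OK
Dual feasibility (all lambda_i >= 0): OK
Complementary slackness (lambda_i * g_i(x) = 0 for all i): FAILS

Verdict: the first failing condition is complementary_slackness -> comp.

comp


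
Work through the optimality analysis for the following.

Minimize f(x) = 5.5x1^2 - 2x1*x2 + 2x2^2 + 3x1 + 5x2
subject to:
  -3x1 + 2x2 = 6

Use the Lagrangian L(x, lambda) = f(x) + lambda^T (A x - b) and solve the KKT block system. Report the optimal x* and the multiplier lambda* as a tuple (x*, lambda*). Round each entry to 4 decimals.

Form the Lagrangian:
  L(x, lambda) = (1/2) x^T Q x + c^T x + lambda^T (A x - b)
Stationarity (grad_x L = 0): Q x + c + A^T lambda = 0.
Primal feasibility: A x = b.

This gives the KKT block system:
  [ Q   A^T ] [ x     ]   [-c ]
  [ A    0  ] [ lambda ] = [ b ]

Solving the linear system:
  x*      = (-1.6071, 0.5893)
  lambda* = (-5.2857)
  f(x*)   = 14.9196

x* = (-1.6071, 0.5893), lambda* = (-5.2857)


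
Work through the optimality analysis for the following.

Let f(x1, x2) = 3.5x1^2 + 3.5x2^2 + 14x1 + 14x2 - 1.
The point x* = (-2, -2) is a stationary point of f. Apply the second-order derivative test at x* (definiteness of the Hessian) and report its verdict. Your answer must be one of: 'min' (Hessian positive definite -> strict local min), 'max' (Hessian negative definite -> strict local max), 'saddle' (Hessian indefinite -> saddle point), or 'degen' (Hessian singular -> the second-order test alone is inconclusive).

Compute the Hessian H = grad^2 f:
  H = [[7, 0], [0, 7]]
Verify stationarity: grad f(x*) = H x* + g = (0, 0).
Eigenvalues of H: 7, 7.
Both eigenvalues > 0, so H is positive definite -> x* is a strict local min.

min
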